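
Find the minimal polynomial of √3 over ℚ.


√3 satisfies x² - 3 = 0, irreducible over ℚ since 3 is squarefree

Minimal polynomial: x² - 3


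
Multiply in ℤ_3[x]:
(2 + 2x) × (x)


Expand and collect like terms; reduce coefficients mod 3:
x^0: 2·0 = 0 ≡ 0 (mod 3)
x^1: 2·1 + 2·0 = 2 ≡ 2 (mod 3)
x^2: 2·1 = 2 ≡ 2 (mod 3)
Result: 2x + 2x^2

f · g = 2x + 2x^2


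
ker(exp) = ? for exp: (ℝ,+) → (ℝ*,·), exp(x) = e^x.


Kernel = preimage of identity
ker(exp) = {x ∈ ℝ | e^x = 1} = {0}

ker(exp) = {0}


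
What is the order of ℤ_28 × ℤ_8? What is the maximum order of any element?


|ℤ_28 × ℤ_8| = 28 × 8 = 224
Max element order = lcm(28,8) = 56
Cyclic? No (gcd=4)

|ℤ_28×ℤ_8| = 224, max element order = 56


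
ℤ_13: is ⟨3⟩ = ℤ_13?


g generates ℤ_n iff gcd(g, n) = 1
gcd(3, 13) = 1
Since gcd = 1, 3 is a generator.

Yes, 3 generates ℤ_13


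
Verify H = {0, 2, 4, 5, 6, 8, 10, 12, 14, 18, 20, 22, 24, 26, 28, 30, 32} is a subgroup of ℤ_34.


Subgroup test for H = {0, 2, 4, 5, 6, 8, 10, 12, 14, 18, 20, 22, 24, 26, 28, 30, 32} in (ℤ_34, +):
(1) 0 ∈ H? Yes
(2) Closure: for all a,b ∈ H, (a+b) mod 34 ∈ H? No  [counterexample: 2 + 5 = 7 ∉ H]
(3) Inverses: for all a ∈ H, -a mod 34 ∈ H? No

No, H is not a subgroup of ℤ_34


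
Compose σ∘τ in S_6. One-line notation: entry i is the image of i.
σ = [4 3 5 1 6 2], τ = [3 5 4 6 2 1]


σ∘τ: apply τ first, then σ
1 →τ 3 →σ 5
2 →τ 5 →σ 6
3 →τ 4 →σ 1
4 →τ 6 →σ 2
5 →τ 2 →σ 3
6 →τ 1 →σ 4

σ∘τ = [5 6 1 2 3 4]


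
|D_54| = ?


|D_n| = 2n (n rotations and n reflections)
|D_54| = 2×54 = 108

|D_54| = 108


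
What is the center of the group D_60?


Z(G) = {g ∈ G | gx = xg for all x ∈ G}
For even n, Z(D_n) = {e, r^(n/2)}: the 180° rotation r^30 commutes with every reflection and rotation

Z(D_60) = {e, r^30}


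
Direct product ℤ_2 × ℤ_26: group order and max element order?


|ℤ_2 × ℤ_26| = 2 × 26 = 52
Max element order = lcm(2,26) = 26
Cyclic? No (gcd=2)

|ℤ_2×ℤ_26| = 52, max element order = 26


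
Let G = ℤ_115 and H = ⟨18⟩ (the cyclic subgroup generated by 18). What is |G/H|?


|⟨18⟩| = n / gcd(18, 115) = 115 / 1 = 115
H is normal (ℤ_115 is abelian).
|G/H| = |G| / |H| = 115 / 115 = 1

|G/H| = 1


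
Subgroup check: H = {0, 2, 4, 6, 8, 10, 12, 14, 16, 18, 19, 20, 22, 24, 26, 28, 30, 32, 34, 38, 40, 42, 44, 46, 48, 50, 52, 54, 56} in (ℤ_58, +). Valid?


Subgroup test for H = {0, 2, 4, 6, 8, 10, 12, 14, 16, 18, 19, 20, 22, 24, 26, 28, 30, 32, 34, 38, 40, 42, 44, 46, 48, 50, 52, 54, 56} in (ℤ_58, +):
(1) 0 ∈ H? Yes
(2) Closure: for all a,b ∈ H, (a+b) mod 58 ∈ H? No  [counterexample: 2 + 19 = 21 ∉ H]
(3) Inverses: for all a ∈ H, -a mod 58 ∈ H? No

No, H is not a subgroup of ℤ_58


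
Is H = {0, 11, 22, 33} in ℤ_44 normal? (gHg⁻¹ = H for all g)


H = {0, 11, 22, 33} in ℤ_44
ℤ_44 is abelian; every subgroup of an abelian group is normal

Yes, normal subgroup


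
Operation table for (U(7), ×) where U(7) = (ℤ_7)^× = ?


Elements: {1, 2, 3, 4, 5, 6}
Operation: multiplication mod 7
Entry (a, b) = (a × b) mod 7

Cayley table:
  | 1 | 2 | 3 | 4 | 5 | 6
1 | 1 | 2 | 3 | 4 | 5 | 6
2 | 2 | 4 | 6 | 1 | 3 | 5
3 | 3 | 6 | 2 | 5 | 1 | 4
4 | 4 | 1 | 5 | 2 | 6 | 3
5 | 5 | 3 | 1 | 6 | 4 | 2
6 | 6 | 5 | 4 | 3 | 2 | 1


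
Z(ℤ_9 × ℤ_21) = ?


Z(G) = {g ∈ G | gx = xg for all x ∈ G}
Direct product of abelian groups is abelian, so Z(G) = G

Z(ℤ_9 × ℤ_21) = ℤ_9 × ℤ_21


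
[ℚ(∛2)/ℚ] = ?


∛2 has minimal polynomial x³ - 2 (irreducible over ℚ since 2 is not a perfect cube)

[ℚ(∛2)/ℚ] = 3


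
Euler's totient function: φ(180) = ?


Factor n: 180 = 2^2 × 3^2 × 5
φ(n) = n · ∏(1 - 1/p) over distinct primes p | n
φ(180) = 180 · (1 - 1/2) · (1 - 1/3) · (1 - 1/5) = 48

φ(180) = 48


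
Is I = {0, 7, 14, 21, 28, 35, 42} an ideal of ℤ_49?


Check ideal conditions for I = {0, 7, 14, 21, 28, 35, 42} in ℤ_49:
(1) I is an additive subgroup? Yes
(2) For r ∈ ℤ_49 and a ∈ I: r·a ∈ I? Yes

Yes, I is an ideal of ℤ_49


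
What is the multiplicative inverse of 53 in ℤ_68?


Use the extended Euclidean algorithm to write 1 = 53·s + 68·t; then s mod 68 is the inverse.
Euclidean algorithm:
  53 = 0·68 + 53
  68 = 1·53 + 15
  53 = 3·15 + 8
  15 = 1·8 + 7
  8 = 1·7 + 1
  7 = 7·1 + 0
gcd(53,68) = 1
Back-substitution gives: 53·(9) + 68·(-7) = 1
So 53⁻¹ ≡ 9 ≡ 9 (mod 68)
Check: 53 × 9 = 477 ≡ 1 (mod 68) ✓

53⁻¹ ≡ 9 (mod 68)


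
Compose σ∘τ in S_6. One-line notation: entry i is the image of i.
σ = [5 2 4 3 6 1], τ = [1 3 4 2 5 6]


σ∘τ: apply τ first, then σ
1 →τ 1 →σ 5
2 →τ 3 →σ 4
3 →τ 4 →σ 3
4 →τ 2 →σ 2
5 →τ 5 →σ 6
6 →τ 6 →σ 1

σ∘τ = [5 4 3 2 6 1]


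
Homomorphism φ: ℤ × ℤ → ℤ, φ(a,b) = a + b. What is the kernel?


Kernel = preimage of identity
ker(φ) = {(a,b) ∈ ℤ² | a+b = 0} = {(a,-a) | a ∈ ℤ}

ker(φ) = {(a,-a) | a ∈ ℤ}


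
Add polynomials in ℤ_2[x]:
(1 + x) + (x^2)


Add coefficients mod 2:
x^0: 1 + 0 = 1 (mod 2)
x^1: 1 + 0 = 1 (mod 2)
x^2: 0 + 1 = 1 (mod 2)
Result: 1 + x + x^2

f + g = 1 + x + x^2


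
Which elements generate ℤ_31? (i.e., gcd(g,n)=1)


g generates ℤ_n iff gcd(g,n) = 1
Prime factors of 31: 31
Generators are g ∈ {1,...,30} not divisible by any of these primes.
Generators: {1, 2, 3, 4, 5, 6, 7, 8, 9, 10, 11, 12, 13, 14, 15, 16, 17, 18, 19, 20, 21, 22, 23, 24, 25, 26, 27, 28, 29, 30}
Number of generators = φ(31) = 30

Generators of ℤ_31 = {1, 2, 3, 4, 5, 6, 7, 8, 9, 10, 11, 12, 13, 14, 15, 16, 17, 18, 19, 20, 21, 22, 23, 24, 25, 26, 27, 28, 29, 30}


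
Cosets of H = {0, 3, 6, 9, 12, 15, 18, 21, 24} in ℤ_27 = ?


H = {0, 3, 6, 9, 12, 15, 18, 21, 24}, |H| = 9
Number of cosets = |G|/|H| = 27/9 = 3
0 + H = {0, 3, 6, 9, 12, 15, 18, 21, 24}
1 + H = {1, 4, 7, 10, 13, 16, 19, 22, 25}
2 + H = {2, 5, 8, 11, 14, 17, 20, 23, 26}

Cosets: 0+H={0,3,6,9,12,15,18,21,24}; 1+H={1,4,7,10,13,16,19,22,25}; 2+H={2,5,8,11,14,17,20,23,26}


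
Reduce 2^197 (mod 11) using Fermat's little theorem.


Fermat's little theorem: if p is prime and gcd(a,p)=1, then a^(p-1) ≡ 1 (mod p)
p = 11 is prime, gcd(2,11) = 1
Reduce exponent: 197 mod 10 = 7
So 2^197 ≡ 2^7 (mod 11)
2^7 mod 11 = 7

2^197 ≡ 7 (mod 11)


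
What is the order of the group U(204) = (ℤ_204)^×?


U(n) is the group of units mod n; |U(n)| = φ(n)
|U(204)| = φ(204) = 64

|U(204) = (ℤ_204)^×| = 64


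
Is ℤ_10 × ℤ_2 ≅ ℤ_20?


Comparing ℤ_10 × ℤ_2 and ℤ_20:
gcd(10,2) = 2 ≠ 1. Max element order in ℤ_10×ℤ_2 is lcm(10,2) = 10 < 20, so it has no element of order 20

No, ℤ_10 × ℤ_2 ≇ ℤ_20


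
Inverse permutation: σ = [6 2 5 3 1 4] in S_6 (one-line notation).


To find σ⁻¹, swap domain and range:
σ(1) = 6 → σ⁻¹(6) = 1
σ(2) = 2 → σ⁻¹(2) = 2
σ(3) = 5 → σ⁻¹(5) = 3
σ(4) = 3 → σ⁻¹(3) = 4
σ(5) = 1 → σ⁻¹(1) = 5
σ(6) = 4 → σ⁻¹(4) = 6

σ⁻¹ = [5 2 4 6 3 1]


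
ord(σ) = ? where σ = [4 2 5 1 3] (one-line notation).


Cycle decomposition: (1 4) (3 5)
Cycle lengths: 2, 2
Order = lcm(2, 2) = 2

ord(σ) = 2


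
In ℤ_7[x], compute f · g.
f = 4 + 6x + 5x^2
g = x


Expand and collect like terms; reduce coefficients mod 7:
x^0: 4·0 = 0 ≡ 0 (mod 7)
x^1: 4·1 + 6·0 = 4 ≡ 4 (mod 7)
x^2: 6·1 + 5·0 = 6 ≡ 6 (mod 7)
x^3: 5·1 = 5 ≡ 5 (mod 7)
Result: 4x + 6x^2 + 5x^3

f · g = 4x + 6x^2 + 5x^3


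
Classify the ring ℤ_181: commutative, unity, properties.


ℤ_181 is a commutative ring with unity 1; 181 is prime, so ℤ_181 is a field (hence an integral domain)
Commutative: Yes
Integral domain: Yes
Has unity: Yes

ℤ_181: Commutative=Yes, Unity=Yes


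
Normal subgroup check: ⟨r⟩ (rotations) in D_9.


H = ⟨r⟩ (rotations) in D_9
The rotation subgroup ⟨r⟩ has index 2 in D_9, so it is normal

Yes, normal subgroup


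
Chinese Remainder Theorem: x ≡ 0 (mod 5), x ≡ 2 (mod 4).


m₁ = 5, m₂ = 4, gcd = 1, so CRT applies. M = m₁·m₂ = 20
Let M₁ = M/m₁ = 4, M₂ = M/m₂ = 5
Find y₁ ≡ M₁⁻¹ (mod m₁): 4⁻¹ ≡ 4 (mod 5)
Find y₂ ≡ M₂⁻¹ (mod m₂): 5⁻¹ ≡ 1 (mod 4)
x = a₁·M₁·y₁ + a₂·M₂·y₂ = 0·4·4 + 2·5·1 = 10
Reduce mod 20: x ≡ 10
Check: 10 mod 5 = 0 ✓, 10 mod 4 = 2 ✓

x ≡ 10 (mod 20)


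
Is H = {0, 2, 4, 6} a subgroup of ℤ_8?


Subgroup test for H = {0, 2, 4, 6} in (ℤ_8, +):
(1) 0 ∈ H? Yes
(2) Closure: for all a,b ∈ H, (a+b) mod 8 ∈ H? Yes
(3) Inverses: for all a ∈ H, -a mod 8 ∈ H? Yes

Yes, H is a subgroup of ℤ_8


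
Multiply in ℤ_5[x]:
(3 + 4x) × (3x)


Expand and collect like terms; reduce coefficients mod 5:
x^0: 3·0 = 0 ≡ 0 (mod 5)
x^1: 3·3 + 4·0 = 9 ≡ 4 (mod 5)
x^2: 4·3 = 12 ≡ 2 (mod 5)
Result: 4x + 2x^2

f · g = 4x + 2x^2


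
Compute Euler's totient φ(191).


Factor n: 191 = 191
φ(n) = n · ∏(1 - 1/p) over distinct primes p | n
φ(191) = 191 · (1 - 1/191) = 190

φ(191) = 190


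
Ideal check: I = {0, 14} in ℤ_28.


Check ideal conditions for I = {0, 14} in ℤ_28:
(1) I is an additive subgroup? Yes
(2) For r ∈ ℤ_28 and a ∈ I: r·a ∈ I? Yes

Yes, I is an ideal of ℤ_28


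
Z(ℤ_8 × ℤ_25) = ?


Z(G) = {g ∈ G | gx = xg for all x ∈ G}
Direct product of abelian groups is abelian, so Z(G) = G

Z(ℤ_8 × ℤ_25) = ℤ_8 × ℤ_25


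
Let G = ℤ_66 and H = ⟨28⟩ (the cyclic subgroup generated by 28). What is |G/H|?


|⟨28⟩| = n / gcd(28, 66) = 66 / 2 = 33
H is normal (ℤ_66 is abelian).
|G/H| = |G| / |H| = 66 / 33 = 2

|G/H| = 2


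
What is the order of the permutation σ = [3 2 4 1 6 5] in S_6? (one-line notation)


Cycle decomposition: (1 3 4) (5 6)
Cycle lengths: 3, 2
Order = lcm(3, 2) = 6

ord(σ) = 6


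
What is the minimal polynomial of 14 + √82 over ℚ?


Let α = 14 + √82. Then α - 14 = √82, so (α - 14)² = 82, giving α² - 28α + 114 = 0. Degree 2 and α ∉ ℚ, so this is the minimal polynomial.

Minimal polynomial: x² - 28x + 114


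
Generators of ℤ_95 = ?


g generates ℤ_n iff gcd(g,n) = 1
Prime factors of 95: 5, 19
Generators are g ∈ {1,...,94} not divisible by any of these primes.
Generators: {1, 2, 3, 4, 6, 7, 8, 9, 11, 12, 13, 14, 16, 17, 18, 21, 22, 23, 24, 26, 27, 28, 29, 31, 32, 33, 34, 36, 37, 39, 41, 42, 43, 44, 46, 47, 48, 49, 51, 52, 53, 54, 56, 58, 59, 61, 62, 63, 64, 66, 67, 68, 69, 71, 72, 73, 74, 77, 78, 79, 81, 82, 83, 84, 86, 87, 88, 89, 91, 92, 93, 94}
Number of generators = φ(95) = 72

Generators of ℤ_95 = {1, 2, 3, 4, 6, 7, 8, 9, 11, 12, 13, 14, 16, 17, 18, 21, 22, 23, 24, 26, 27, 28, 29, 31, 32, 33, 34, 36, 37, 39, 41, 42, 43, 44, 46, 47, 48, 49, 51, 52, 53, 54, 56, 58, 59, 61, 62, 63, 64, 66, 67, 68, 69, 71, 72, 73, 74, 77, 78, 79, 81, 82, 83, 84, 86, 87, 88, 89, 91, 92, 93, 94}


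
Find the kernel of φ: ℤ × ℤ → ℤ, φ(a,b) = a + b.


Kernel = preimage of identity
ker(φ) = {(a,b) ∈ ℤ² | a+b = 0} = {(a,-a) | a ∈ ℤ}

ker(φ) = {(a,-a) | a ∈ ℤ}


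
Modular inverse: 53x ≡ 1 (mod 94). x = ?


Use the extended Euclidean algorithm to write 1 = 53·s + 94·t; then s mod 94 is the inverse.
Euclidean algorithm:
  53 = 0·94 + 53
  94 = 1·53 + 41
  53 = 1·41 + 12
  41 = 3·12 + 5
  12 = 2·5 + 2
  5 = 2·2 + 1
  2 = 2·1 + 0
gcd(53,94) = 1
Back-substitution gives: 53·(-39) + 94·(22) = 1
So 53⁻¹ ≡ -39 ≡ 55 (mod 94)
Check: 53 × 55 = 2915 ≡ 1 (mod 94) ✓

53⁻¹ ≡ 55 (mod 94)


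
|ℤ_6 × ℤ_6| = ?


|A × B| = |A| · |B|
|ℤ_6 × ℤ_6| = 6 × 6 = 36

|ℤ_6 × ℤ_6| = 36


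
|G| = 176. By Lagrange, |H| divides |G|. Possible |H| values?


Lagrange's theorem: |H| divides |G|
|G| = 176
Divisors of 176: 1, 2, 4, 8, 11, 16, 22, 44, 88, 176

Possible subgroup orders: {1, 2, 4, 8, 11, 16, 22, 44, 88, 176}


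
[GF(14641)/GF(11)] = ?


GF(14641) = GF(11^4), so the extension degree is 4

[GF(14641)/GF(11)] = 4


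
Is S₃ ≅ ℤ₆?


Comparing S₃ and ℤ₆:
S₃ is non-abelian, ℤ₆ is abelian

No, S₃ ≇ ℤ₆


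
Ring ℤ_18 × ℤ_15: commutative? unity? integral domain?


Direct product ring; commutative with unity (1,1); but (1,0)·(0,1) = (0,0) gives zero divisors, so not an integral domain
Commutative: Yes
Integral domain: No
Has unity: Yes

ℤ_18 × ℤ_15: Commutative=Yes, Unity=Yes


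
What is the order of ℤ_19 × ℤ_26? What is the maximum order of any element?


|ℤ_19 × ℤ_26| = 19 × 26 = 494
Max element order = lcm(19,26) = 494
Cyclic? Yes (gcd=1)

|ℤ_19×ℤ_26| = 494, max element order = 494


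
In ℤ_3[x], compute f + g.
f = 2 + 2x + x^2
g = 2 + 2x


Add coefficients mod 3:
x^0: 2 + 2 = 1 (mod 3)
x^1: 2 + 2 = 1 (mod 3)
x^2: 1 + 0 = 1 (mod 3)
Result: 1 + x + x^2

f + g = 1 + x + x^2


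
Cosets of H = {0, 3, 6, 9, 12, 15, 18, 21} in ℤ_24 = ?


H = {0, 3, 6, 9, 12, 15, 18, 21}, |H| = 8
Number of cosets = |G|/|H| = 24/8 = 3
0 + H = {0, 3, 6, 9, 12, 15, 18, 21}
1 + H = {1, 4, 7, 10, 13, 16, 19, 22}
2 + H = {2, 5, 8, 11, 14, 17, 20, 23}

Cosets: 0+H={0,3,6,9,12,15,18,21}; 1+H={1,4,7,10,13,16,19,22}; 2+H={2,5,8,11,14,17,20,23}


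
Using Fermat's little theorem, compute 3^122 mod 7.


Fermat's little theorem: if p is prime and gcd(a,p)=1, then a^(p-1) ≡ 1 (mod p)
p = 7 is prime, gcd(3,7) = 1
Reduce exponent: 122 mod 6 = 2
So 3^122 ≡ 3^2 (mod 7)
3^2 mod 7 = 2

3^122 ≡ 2 (mod 7)


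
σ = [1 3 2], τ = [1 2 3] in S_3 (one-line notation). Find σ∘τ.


σ∘τ: apply τ first, then σ
1 →τ 1 →σ 1
2 →τ 2 →σ 3
3 →τ 3 →σ 2

σ∘τ = [1 3 2]


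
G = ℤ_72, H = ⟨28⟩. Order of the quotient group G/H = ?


|⟨28⟩| = n / gcd(28, 72) = 72 / 4 = 18
H is normal (ℤ_72 is abelian).
|G/H| = |G| / |H| = 72 / 18 = 4

|G/H| = 4


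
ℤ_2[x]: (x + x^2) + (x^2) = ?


Add coefficients mod 2:
x^0: 0 + 0 = 0 (mod 2)
x^1: 1 + 0 = 1 (mod 2)
x^2: 1 + 1 = 0 (mod 2)
Result: x

f + g = x


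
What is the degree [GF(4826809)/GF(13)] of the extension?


GF(4826809) = GF(13^6), so the extension degree is 6

[GF(4826809)/GF(13)] = 6


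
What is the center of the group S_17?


Z(G) = {g ∈ G | gx = xg for all x ∈ G}
S_n is non-abelian for n ≥ 3; Z(S_17) is trivial

Z(S_17) = {e}


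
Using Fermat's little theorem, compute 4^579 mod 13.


Fermat's little theorem: if p is prime and gcd(a,p)=1, then a^(p-1) ≡ 1 (mod p)
p = 13 is prime, gcd(4,13) = 1
Reduce exponent: 579 mod 12 = 3
So 4^579 ≡ 4^3 (mod 13)
4^3 mod 13 = 12

4^579 ≡ 12 (mod 13)


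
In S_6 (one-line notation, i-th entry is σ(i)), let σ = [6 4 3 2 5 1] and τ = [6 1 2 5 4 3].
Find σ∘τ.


σ∘τ: apply τ first, then σ
1 →τ 6 →σ 1
2 →τ 1 →σ 6
3 →τ 2 →σ 4
4 →τ 5 →σ 5
5 →τ 4 →σ 2
6 →τ 3 →σ 3

σ∘τ = [1 6 4 5 2 3]


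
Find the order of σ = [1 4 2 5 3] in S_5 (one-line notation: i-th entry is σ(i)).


Cycle decomposition: (2 4 5 3)
Cycle lengths: 4
Order = lcm(4) = 4

ord(σ) = 4


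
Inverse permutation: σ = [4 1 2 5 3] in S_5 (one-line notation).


To find σ⁻¹, swap domain and range:
σ(1) = 4 → σ⁻¹(4) = 1
σ(2) = 1 → σ⁻¹(1) = 2
σ(3) = 2 → σ⁻¹(2) = 3
σ(4) = 5 → σ⁻¹(5) = 4
σ(5) = 3 → σ⁻¹(3) = 5

σ⁻¹ = [2 3 5 1 4]


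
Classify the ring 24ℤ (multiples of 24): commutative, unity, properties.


24ℤ is a commutative ring under +,× but has no multiplicative identity (1 ∉ 24ℤ); it has no zero divisors, but without unity it is not an integral domain
Commutative: Yes
Integral domain: No
Has unity: No

24ℤ (multiples of 24): Commutative=Yes, Unity=No


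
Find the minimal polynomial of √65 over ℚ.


√65 satisfies x² - 65 = 0, irreducible over ℚ since 65 is squarefree

Minimal polynomial: x² - 65


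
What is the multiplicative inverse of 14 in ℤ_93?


Use the extended Euclidean algorithm to write 1 = 14·s + 93·t; then s mod 93 is the inverse.
Euclidean algorithm:
  14 = 0·93 + 14
  93 = 6·14 + 9
  14 = 1·9 + 5
  9 = 1·5 + 4
  5 = 1·4 + 1
  4 = 4·1 + 0
gcd(14,93) = 1
Back-substitution gives: 14·(20) + 93·(-3) = 1
So 14⁻¹ ≡ 20 ≡ 20 (mod 93)
Check: 14 × 20 = 280 ≡ 1 (mod 93) ✓

14⁻¹ ≡ 20 (mod 93)


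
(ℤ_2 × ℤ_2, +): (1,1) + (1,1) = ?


Operation: componentwise addition mod (2, 2)
(1,1) + (1,1) = ((a₁+b₁) mod 2, (a₂+b₂) mod 2) with a = (1,1), b = (1,1)

(1,1) + (1,1) = (0,0)


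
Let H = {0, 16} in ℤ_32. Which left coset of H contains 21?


21 + H = {21 + h (mod 32) : h ∈ H}
21+0=21, 21+16=5
21 + H = {5, 21} = 5 + H

21 + H = {5, 21}


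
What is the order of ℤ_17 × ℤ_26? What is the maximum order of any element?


|ℤ_17 × ℤ_26| = 17 × 26 = 442
Max element order = lcm(17,26) = 442
Cyclic? Yes (gcd=1)

|ℤ_17×ℤ_26| = 442, max element order = 442


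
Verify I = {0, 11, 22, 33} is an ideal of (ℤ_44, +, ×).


Check ideal conditions for I = {0, 11, 22, 33} in ℤ_44:
(1) I is an additive subgroup? Yes
(2) For r ∈ ℤ_44 and a ∈ I: r·a ∈ I? Yes

Yes, I is an ideal of ℤ_44


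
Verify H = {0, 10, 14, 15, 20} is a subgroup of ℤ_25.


Subgroup test for H = {0, 10, 14, 15, 20} in (ℤ_25, +):
(1) 0 ∈ H? Yes
(2) Closure: for all a,b ∈ H, (a+b) mod 25 ∈ H? No  [counterexample: 10 + 14 = 24 ∉ H]
(3) Inverses: for all a ∈ H, -a mod 25 ∈ H? No

No, H is not a subgroup of ℤ_25


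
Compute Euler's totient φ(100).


Factor n: 100 = 2^2 × 5^2
φ(n) = n · ∏(1 - 1/p) over distinct primes p | n
φ(100) = 100 · (1 - 1/2) · (1 - 1/5) = 40

φ(100) = 40


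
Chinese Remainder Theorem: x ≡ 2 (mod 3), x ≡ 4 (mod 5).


m₁ = 3, m₂ = 5, gcd = 1, so CRT applies. M = m₁·m₂ = 15
Let M₁ = M/m₁ = 5, M₂ = M/m₂ = 3
Find y₁ ≡ M₁⁻¹ (mod m₁): 5⁻¹ ≡ 2 (mod 3)
Find y₂ ≡ M₂⁻¹ (mod m₂): 3⁻¹ ≡ 2 (mod 5)
x = a₁·M₁·y₁ + a₂·M₂·y₂ = 2·5·2 + 4·3·2 = 44
Reduce mod 15: x ≡ 14
Check: 14 mod 3 = 2 ✓, 14 mod 5 = 4 ✓

x ≡ 14 (mod 15)


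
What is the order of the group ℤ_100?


ℤ_n has n elements.

|ℤ_100| = 100


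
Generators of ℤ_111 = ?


g generates ℤ_n iff gcd(g,n) = 1
Prime factors of 111: 3, 37
Generators are g ∈ {1,...,110} not divisible by any of these primes.
Generators: {1, 2, 4, 5, 7, 8, 10, 11, 13, 14, 16, 17, 19, 20, 22, 23, 25, 26, 28, 29, 31, 32, 34, 35, 38, 40, 41, 43, 44, 46, 47, 49, 50, 52, 53, 55, 56, 58, 59, 61, 62, 64, 65, 67, 68, 70, 71, 73, 76, 77, 79, 80, 82, 83, 85, 86, 88, 89, 91, 92, 94, 95, 97, 98, 100, 101, 103, 104, 106, 107, 109, 110}
Number of generators = φ(111) = 72

Generators of ℤ_111 = {1, 2, 4, 5, 7, 8, 10, 11, 13, 14, 16, 17, 19, 20, 22, 23, 25, 26, 28, 29, 31, 32, 34, 35, 38, 40, 41, 43, 44, 46, 47, 49, 50, 52, 53, 55, 56, 58, 59, 61, 62, 64, 65, 67, 68, 70, 71, 73, 76, 77, 79, 80, 82, 83, 85, 86, 88, 89, 91, 92, 94, 95, 97, 98, 100, 101, 103, 104, 106, 107, 109, 110}


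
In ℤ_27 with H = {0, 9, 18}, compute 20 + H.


20 + H = {20 + h (mod 27) : h ∈ H}
20+0=20, 20+9=2, 20+18=11
20 + H = {2, 11, 20} = 2 + H

20 + H = {2, 11, 20}


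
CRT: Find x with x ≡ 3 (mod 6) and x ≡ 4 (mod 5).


m₁ = 6, m₂ = 5, gcd = 1, so CRT applies. M = m₁·m₂ = 30
Let M₁ = M/m₁ = 5, M₂ = M/m₂ = 6
Find y₁ ≡ M₁⁻¹ (mod m₁): 5⁻¹ ≡ 5 (mod 6)
Find y₂ ≡ M₂⁻¹ (mod m₂): 6⁻¹ ≡ 1 (mod 5)
x = a₁·M₁·y₁ + a₂·M₂·y₂ = 3·5·5 + 4·6·1 = 99
Reduce mod 30: x ≡ 9
Check: 9 mod 6 = 3 ✓, 9 mod 5 = 4 ✓

x ≡ 9 (mod 30)


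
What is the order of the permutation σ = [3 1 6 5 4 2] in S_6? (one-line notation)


Cycle decomposition: (1 3 6 2) (4 5)
Cycle lengths: 4, 2
Order = lcm(4, 2) = 4

ord(σ) = 4


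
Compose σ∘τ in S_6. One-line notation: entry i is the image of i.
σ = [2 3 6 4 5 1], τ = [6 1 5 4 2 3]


σ∘τ: apply τ first, then σ
1 →τ 6 →σ 1
2 →τ 1 →σ 2
3 →τ 5 →σ 5
4 →τ 4 →σ 4
5 →τ 2 →σ 3
6 →τ 3 →σ 6

σ∘τ = [1 2 5 4 3 6]


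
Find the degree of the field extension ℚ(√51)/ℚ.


√51 has minimal polynomial x² - 51 (irreducible over ℚ since 51 is squarefree)

[ℚ(√51)/ℚ] = 2


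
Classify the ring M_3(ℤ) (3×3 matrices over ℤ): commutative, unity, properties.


Matrix multiplication is non-commutative for n ≥ 2; the identity matrix I is the unity; singular matrices give zero divisors, so not an integral domain
Commutative: No
Integral domain: No
Has unity: Yes

M_3(ℤ) (3×3 matrices over ℤ): Commutative=No, Unity=Yes


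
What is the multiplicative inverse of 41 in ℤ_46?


Use the extended Euclidean algorithm to write 1 = 41·s + 46·t; then s mod 46 is the inverse.
Euclidean algorithm:
  41 = 0·46 + 41
  46 = 1·41 + 5
  41 = 8·5 + 1
  5 = 5·1 + 0
gcd(41,46) = 1
Back-substitution gives: 41·(9) + 46·(-8) = 1
So 41⁻¹ ≡ 9 ≡ 9 (mod 46)
Check: 41 × 9 = 369 ≡ 1 (mod 46) ✓

41⁻¹ ≡ 9 (mod 46)


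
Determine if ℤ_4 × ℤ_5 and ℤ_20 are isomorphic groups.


Comparing ℤ_4 × ℤ_5 and ℤ_20:
gcd(4,5) = 1, so ℤ_4 × ℤ_5 ≅ ℤ_20 (CRT)

Yes, ℤ_4 × ℤ_5 ≅ ℤ_20


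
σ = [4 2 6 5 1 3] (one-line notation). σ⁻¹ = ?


To find σ⁻¹, swap domain and range:
σ(1) = 4 → σ⁻¹(4) = 1
σ(2) = 2 → σ⁻¹(2) = 2
σ(3) = 6 → σ⁻¹(6) = 3
σ(4) = 5 → σ⁻¹(5) = 4
σ(5) = 1 → σ⁻¹(1) = 5
σ(6) = 3 → σ⁻¹(3) = 6

σ⁻¹ = [5 2 6 1 4 3]


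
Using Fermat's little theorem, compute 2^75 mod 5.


Fermat's little theorem: if p is prime and gcd(a,p)=1, then a^(p-1) ≡ 1 (mod p)
p = 5 is prime, gcd(2,5) = 1
Reduce exponent: 75 mod 4 = 3
So 2^75 ≡ 2^3 (mod 5)
2^3 mod 5 = 3

2^75 ≡ 3 (mod 5)


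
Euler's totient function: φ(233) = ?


Factor n: 233 = 233
φ(n) = n · ∏(1 - 1/p) over distinct primes p | n
φ(233) = 233 · (1 - 1/233) = 232

φ(233) = 232


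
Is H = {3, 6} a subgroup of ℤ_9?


Subgroup test for H = {3, 6} in (ℤ_9, +):
(1) 0 ∈ H? No
(2) Closure: for all a,b ∈ H, (a+b) mod 9 ∈ H? No  [counterexample: 3 + 6 = 0 ∉ H]
(3) Inverses: for all a ∈ H, -a mod 9 ∈ H? Yes

No, H is not a subgroup of ℤ_9


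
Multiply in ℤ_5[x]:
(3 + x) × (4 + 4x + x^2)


Expand and collect like terms; reduce coefficients mod 5:
x^0: 3·4 = 12 ≡ 2 (mod 5)
x^1: 3·4 + 1·4 = 16 ≡ 1 (mod 5)
x^2: 3·1 + 1·4 = 7 ≡ 2 (mod 5)
x^3: 1·1 = 1 ≡ 1 (mod 5)
Result: 2 + x + 2x^2 + x^3

f · g = 2 + x + 2x^2 + x^3


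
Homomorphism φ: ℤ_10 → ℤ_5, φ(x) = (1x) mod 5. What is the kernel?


Kernel = preimage of identity
ker(φ) = {x ∈ ℤ_10 : 1x ≡ 0 (mod 5)}. Since 5 | 10, φ is well-defined. The kernel is the cyclic subgroup ⟨5⟩ of ℤ_10 (order 2), i.e. {0, 5}

ker(φ) = {0, 5}


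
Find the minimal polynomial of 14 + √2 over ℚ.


Let α = 14 + √2. Then α - 14 = √2, so (α - 14)² = 2, giving α² - 28α + 194 = 0. Degree 2 and α ∉ ℚ, so this is the minimal polynomial.

Minimal polynomial: x² - 28x + 194


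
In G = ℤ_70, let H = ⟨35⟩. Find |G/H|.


|⟨35⟩| = n / gcd(35, 70) = 70 / 35 = 2
H is normal (ℤ_70 is abelian).
|G/H| = |G| / |H| = 70 / 2 = 35

|G/H| = 35


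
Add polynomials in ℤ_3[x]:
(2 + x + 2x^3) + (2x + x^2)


Add coefficients mod 3:
x^0: 2 + 0 = 2 (mod 3)
x^1: 1 + 2 = 0 (mod 3)
x^2: 0 + 1 = 1 (mod 3)
x^3: 2 + 0 = 2 (mod 3)
Result: 2 + x^2 + 2x^3

f + g = 2 + x^2 + 2x^3


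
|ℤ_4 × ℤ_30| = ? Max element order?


|ℤ_4 × ℤ_30| = 4 × 30 = 120
Max element order = lcm(4,30) = 60
Cyclic? No (gcd=2)

|ℤ_4×ℤ_30| = 120, max element order = 60


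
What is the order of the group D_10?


|D_n| = 2n (n rotations and n reflections)
|D_10| = 2×10 = 20

|D_10| = 20


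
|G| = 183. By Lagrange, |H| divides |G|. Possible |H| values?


Lagrange's theorem: |H| divides |G|
|G| = 183
Divisors of 183: 1, 3, 61, 183

Possible subgroup orders: {1, 3, 61, 183}


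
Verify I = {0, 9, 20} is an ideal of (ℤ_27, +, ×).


Check ideal conditions for I = {0, 9, 20} in ℤ_27:
(1) I is an additive subgroup? No
(2) For r ∈ ℤ_27 and a ∈ I: r·a ∈ I? No  [counterexample: r=2, a=9, r·a mod 27 = 18 ∉ I]

No, I is not an ideal of ℤ_27


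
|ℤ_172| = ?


ℤ_n has n elements.

|ℤ_172| = 172


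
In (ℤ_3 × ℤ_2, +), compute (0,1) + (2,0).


Operation: componentwise addition mod (3, 2)
(0,1) + (2,0) = ((a₁+b₁) mod 3, (a₂+b₂) mod 2) with a = (0,1), b = (2,0)

(0,1) + (2,0) = (2,1)


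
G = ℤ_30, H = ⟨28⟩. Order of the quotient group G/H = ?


|⟨28⟩| = n / gcd(28, 30) = 30 / 2 = 15
H is normal (ℤ_30 is abelian).
|G/H| = |G| / |H| = 30 / 15 = 2

|G/H| = 2


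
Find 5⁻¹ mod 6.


Use the extended Euclidean algorithm to write 1 = 5·s + 6·t; then s mod 6 is the inverse.
Euclidean algorithm:
  5 = 0·6 + 5
  6 = 1·5 + 1
  5 = 5·1 + 0
gcd(5,6) = 1
Back-substitution gives: 5·(-1) + 6·(1) = 1
So 5⁻¹ ≡ -1 ≡ 5 (mod 6)
Check: 5 × 5 = 25 ≡ 1 (mod 6) ✓

5⁻¹ ≡ 5 (mod 6)


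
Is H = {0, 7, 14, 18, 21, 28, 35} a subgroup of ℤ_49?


Subgroup test for H = {0, 7, 14, 18, 21, 28, 35} in (ℤ_49, +):
(1) 0 ∈ H? Yes
(2) Closure: for all a,b ∈ H, (a+b) mod 49 ∈ H? No  [counterexample: 7 + 18 = 25 ∉ H]
(3) Inverses: for all a ∈ H, -a mod 49 ∈ H? No

No, H is not a subgroup of ℤ_49


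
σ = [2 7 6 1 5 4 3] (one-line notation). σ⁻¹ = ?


To find σ⁻¹, swap domain and range:
σ(1) = 2 → σ⁻¹(2) = 1
σ(2) = 7 → σ⁻¹(7) = 2
σ(3) = 6 → σ⁻¹(6) = 3
σ(4) = 1 → σ⁻¹(1) = 4
σ(5) = 5 → σ⁻¹(5) = 5
σ(6) = 4 → σ⁻¹(4) = 6
σ(7) = 3 → σ⁻¹(3) = 7

σ⁻¹ = [4 1 7 6 5 3 2]


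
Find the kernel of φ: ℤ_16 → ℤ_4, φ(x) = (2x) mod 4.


Kernel = preimage of identity
ker(φ) = {x ∈ ℤ_16 : 2x ≡ 0 (mod 4)}. Since 4 | 16, φ is well-defined. The kernel is the cyclic subgroup ⟨2⟩ of ℤ_16 (order 8), i.e. {0, 2, 4, 6, 8, 10, 12, 14}

ker(φ) = {0, 2, 4, 6, 8, 10, 12, 14}


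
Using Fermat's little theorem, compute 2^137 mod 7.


Fermat's little theorem: if p is prime and gcd(a,p)=1, then a^(p-1) ≡ 1 (mod p)
p = 7 is prime, gcd(2,7) = 1
Reduce exponent: 137 mod 6 = 5
So 2^137 ≡ 2^5 (mod 7)
2^5 mod 7 = 4

2^137 ≡ 4 (mod 7)


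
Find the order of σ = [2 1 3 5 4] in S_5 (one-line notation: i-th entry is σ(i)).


Cycle decomposition: (1 2) (4 5)
Cycle lengths: 2, 2
Order = lcm(2, 2) = 2

ord(σ) = 2


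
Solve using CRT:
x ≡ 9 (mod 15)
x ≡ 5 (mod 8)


m₁ = 15, m₂ = 8, gcd = 1, so CRT applies. M = m₁·m₂ = 120
Let M₁ = M/m₁ = 8, M₂ = M/m₂ = 15
Find y₁ ≡ M₁⁻¹ (mod m₁): 8⁻¹ ≡ 2 (mod 15)
Find y₂ ≡ M₂⁻¹ (mod m₂): 15⁻¹ ≡ 7 (mod 8)
x = a₁·M₁·y₁ + a₂·M₂·y₂ = 9·8·2 + 5·15·7 = 669
Reduce mod 120: x ≡ 69
Check: 69 mod 15 = 9 ✓, 69 mod 8 = 5 ✓

x ≡ 69 (mod 120)


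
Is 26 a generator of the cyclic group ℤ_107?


g generates ℤ_n iff gcd(g, n) = 1
gcd(26, 107) = 1
Since gcd = 1, 26 is a generator.

Yes, 26 generates ℤ_107


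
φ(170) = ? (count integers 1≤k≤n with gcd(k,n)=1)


Factor n: 170 = 2 × 5 × 17
φ(n) = n · ∏(1 - 1/p) over distinct primes p | n
φ(170) = 170 · (1 - 1/2) · (1 - 1/5) · (1 - 1/17) = 64

φ(170) = 64


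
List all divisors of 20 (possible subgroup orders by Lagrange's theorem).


Lagrange's theorem: |H| divides |G|
|G| = 20
Divisors of 20: 1, 2, 4, 5, 10, 20

Possible subgroup orders: {1, 2, 4, 5, 10, 20}


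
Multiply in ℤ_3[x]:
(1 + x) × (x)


Expand and collect like terms; reduce coefficients mod 3:
x^0: 1·0 = 0 ≡ 0 (mod 3)
x^1: 1·1 + 1·0 = 1 ≡ 1 (mod 3)
x^2: 1·1 = 1 ≡ 1 (mod 3)
Result: x + x^2

f · g = x + x^2


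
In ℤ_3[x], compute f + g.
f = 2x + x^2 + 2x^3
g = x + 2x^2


Add coefficients mod 3:
x^0: 0 + 0 = 0 (mod 3)
x^1: 2 + 1 = 0 (mod 3)
x^2: 1 + 2 = 0 (mod 3)
x^3: 2 + 0 = 2 (mod 3)
Result: 2x^3

f + g = 2x^3


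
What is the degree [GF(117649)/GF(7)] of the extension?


GF(117649) = GF(7^6), so the extension degree is 6

[GF(117649)/GF(7)] = 6


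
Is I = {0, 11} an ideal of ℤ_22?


Check ideal conditions for I = {0, 11} in ℤ_22:
(1) I is an additive subgroup? Yes
(2) For r ∈ ℤ_22 and a ∈ I: r·a ∈ I? Yes

Yes, I is an ideal of ℤ_22


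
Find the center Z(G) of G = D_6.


Z(G) = {g ∈ G | gx = xg for all x ∈ G}
For even n, Z(D_n) = {e, r^(n/2)}: the 180° rotation r^3 commutes with every reflection and rotation

Z(D_6) = {e, r^3}


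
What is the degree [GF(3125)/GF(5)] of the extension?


GF(3125) = GF(5^5), so the extension degree is 5

[GF(3125)/GF(5)] = 5


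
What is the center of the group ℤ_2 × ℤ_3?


Z(G) = {g ∈ G | gx = xg for all x ∈ G}
Direct product of abelian groups is abelian, so Z(G) = G

Z(ℤ_2 × ℤ_3) = ℤ_2 × ℤ_3


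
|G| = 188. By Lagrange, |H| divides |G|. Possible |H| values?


Lagrange's theorem: |H| divides |G|
|G| = 188
Divisors of 188: 1, 2, 4, 47, 94, 188

Possible subgroup orders: {1, 2, 4, 47, 94, 188}


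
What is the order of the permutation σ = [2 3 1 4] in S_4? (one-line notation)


Cycle decomposition: (1 2 3)
Cycle lengths: 3
Order = lcm(3) = 3

ord(σ) = 3


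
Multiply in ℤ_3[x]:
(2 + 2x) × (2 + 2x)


Expand and collect like terms; reduce coefficients mod 3:
x^0: 2·2 = 4 ≡ 1 (mod 3)
x^1: 2·2 + 2·2 = 8 ≡ 2 (mod 3)
x^2: 2·2 = 4 ≡ 1 (mod 3)
Result: 1 + 2x + x^2

f · g = 1 + 2x + x^2


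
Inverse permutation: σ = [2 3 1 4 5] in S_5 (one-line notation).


To find σ⁻¹, swap domain and range:
σ(1) = 2 → σ⁻¹(2) = 1
σ(2) = 3 → σ⁻¹(3) = 2
σ(3) = 1 → σ⁻¹(1) = 3
σ(4) = 4 → σ⁻¹(4) = 4
σ(5) = 5 → σ⁻¹(5) = 5

σ⁻¹ = [3 1 2 4 5]


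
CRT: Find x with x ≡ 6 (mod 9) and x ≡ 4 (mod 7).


m₁ = 9, m₂ = 7, gcd = 1, so CRT applies. M = m₁·m₂ = 63
Let M₁ = M/m₁ = 7, M₂ = M/m₂ = 9
Find y₁ ≡ M₁⁻¹ (mod m₁): 7⁻¹ ≡ 4 (mod 9)
Find y₂ ≡ M₂⁻¹ (mod m₂): 9⁻¹ ≡ 4 (mod 7)
x = a₁·M₁·y₁ + a₂·M₂·y₂ = 6·7·4 + 4·9·4 = 312
Reduce mod 63: x ≡ 60
Check: 60 mod 9 = 6 ✓, 60 mod 7 = 4 ✓

x ≡ 60 (mod 63)


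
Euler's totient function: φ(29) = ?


φ(n) = count of k ∈ {1,...,n} with gcd(k,n)=1
Coprimes to 29: {1, 2, 3, 4, 5, 6, 7, 8, 9, 10, 11, 12, 13, 14, 15, 16, 17, 18, 19, 20, 21, 22, 23, 24, 25, 26, 27, 28}
Count: 28

φ(29) = 28


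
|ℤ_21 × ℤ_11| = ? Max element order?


|ℤ_21 × ℤ_11| = 21 × 11 = 231
Max element order = lcm(21,11) = 231
Cyclic? Yes (gcd=1)

|ℤ_21×ℤ_11| = 231, max element order = 231


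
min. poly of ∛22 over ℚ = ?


∛22 satisfies x³ - 22 = 0, irreducible over ℚ (no rational root; 22 is not a perfect cube)

Minimal polynomial: x³ - 22


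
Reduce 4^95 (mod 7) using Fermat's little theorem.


Fermat's little theorem: if p is prime and gcd(a,p)=1, then a^(p-1) ≡ 1 (mod p)
p = 7 is prime, gcd(4,7) = 1
Reduce exponent: 95 mod 6 = 5
So 4^95 ≡ 4^5 (mod 7)
4^5 mod 7 = 2

4^95 ≡ 2 (mod 7)


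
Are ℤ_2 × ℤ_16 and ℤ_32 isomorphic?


Comparing ℤ_2 × ℤ_16 and ℤ_32:
gcd(2,16) = 2 ≠ 1. Max element order in ℤ_2×ℤ_16 is lcm(2,16) = 16 < 32, so it has no element of order 32

No, ℤ_2 × ℤ_16 ≇ ℤ_32


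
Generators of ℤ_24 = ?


g generates ℤ_n iff gcd(g,n) = 1
Prime factors of 24: 2, 3
Generators are g ∈ {1,...,23} not divisible by any of these primes.
Generators: {1, 5, 7, 11, 13, 17, 19, 23}
Number of generators = φ(24) = 8

Generators of ℤ_24 = {1, 5, 7, 11, 13, 17, 19, 23}


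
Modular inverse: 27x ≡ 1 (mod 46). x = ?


Use the extended Euclidean algorithm to write 1 = 27·s + 46·t; then s mod 46 is the inverse.
Euclidean algorithm:
  27 = 0·46 + 27
  46 = 1·27 + 19
  27 = 1·19 + 8
  19 = 2·8 + 3
  8 = 2·3 + 2
  3 = 1·2 + 1
  2 = 2·1 + 0
gcd(27,46) = 1
Back-substitution gives: 27·(-17) + 46·(10) = 1
So 27⁻¹ ≡ -17 ≡ 29 (mod 46)
Check: 27 × 29 = 783 ≡ 1 (mod 46) ✓

27⁻¹ ≡ 29 (mod 46)


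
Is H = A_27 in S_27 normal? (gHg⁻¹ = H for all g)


H = A_27 in S_27
A_27 has index 2 in S_27, and every subgroup of index 2 is normal

Yes, normal subgroup


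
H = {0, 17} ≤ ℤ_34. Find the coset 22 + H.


22 + H = {22 + h (mod 34) : h ∈ H}
22+0=22, 22+17=5
22 + H = {5, 22} = 5 + H

22 + H = {5, 22}


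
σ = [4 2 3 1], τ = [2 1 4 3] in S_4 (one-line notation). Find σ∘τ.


σ∘τ: apply τ first, then σ
1 →τ 2 →σ 2
2 →τ 1 →σ 4
3 →τ 4 →σ 1
4 →τ 3 →σ 3

σ∘τ = [2 4 1 3]


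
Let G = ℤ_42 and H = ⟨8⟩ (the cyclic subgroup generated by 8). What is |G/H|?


|⟨8⟩| = n / gcd(8, 42) = 42 / 2 = 21
H is normal (ℤ_42 is abelian).
|G/H| = |G| / |H| = 42 / 21 = 2

|G/H| = 2


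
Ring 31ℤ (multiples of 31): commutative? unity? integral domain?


31ℤ is a commutative ring under +,× but has no multiplicative identity (1 ∉ 31ℤ); it has no zero divisors, but without unity it is not an integral domain
Commutative: Yes
Integral domain: No
Has unity: No

31ℤ (multiples of 31): Commutative=Yes, Unity=No


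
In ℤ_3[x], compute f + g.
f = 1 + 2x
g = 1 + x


Add coefficients mod 3:
x^0: 1 + 1 = 2 (mod 3)
x^1: 2 + 1 = 0 (mod 3)
Result: 2

f + g = 2


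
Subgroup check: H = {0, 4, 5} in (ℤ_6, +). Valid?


Subgroup test for H = {0, 4, 5} in (ℤ_6, +):
(1) 0 ∈ H? Yes
(2) Closure: for all a,b ∈ H, (a+b) mod 6 ∈ H? No  [counterexample: 4 + 4 = 2 ∉ H]
(3) Inverses: for all a ∈ H, -a mod 6 ∈ H? No

No, H is not a subgroup of ℤ_6


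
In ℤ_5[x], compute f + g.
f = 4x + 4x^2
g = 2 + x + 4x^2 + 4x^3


Add coefficients mod 5:
x^0: 0 + 2 = 2 (mod 5)
x^1: 4 + 1 = 0 (mod 5)
x^2: 4 + 4 = 3 (mod 5)
x^3: 0 + 4 = 4 (mod 5)
Result: 2 + 3x^2 + 4x^3

f + g = 2 + 3x^2 + 4x^3


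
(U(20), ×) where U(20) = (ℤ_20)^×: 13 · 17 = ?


Operation: multiplication mod 20
13 · 17 = (a × b) mod 20 with a = 13, b = 17

13 · 17 = 1


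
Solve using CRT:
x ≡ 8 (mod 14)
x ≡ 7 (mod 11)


m₁ = 14, m₂ = 11, gcd = 1, so CRT applies. M = m₁·m₂ = 154
Let M₁ = M/m₁ = 11, M₂ = M/m₂ = 14
Find y₁ ≡ M₁⁻¹ (mod m₁): 11⁻¹ ≡ 9 (mod 14)
Find y₂ ≡ M₂⁻¹ (mod m₂): 14⁻¹ ≡ 4 (mod 11)
x = a₁·M₁·y₁ + a₂·M₂·y₂ = 8·11·9 + 7·14·4 = 1184
Reduce mod 154: x ≡ 106
Check: 106 mod 14 = 8 ✓, 106 mod 11 = 7 ✓

x ≡ 106 (mod 154)


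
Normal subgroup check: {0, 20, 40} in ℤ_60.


H = {0, 20, 40} in ℤ_60
ℤ_60 is abelian; every subgroup of an abelian group is normal

Yes, normal subgroup


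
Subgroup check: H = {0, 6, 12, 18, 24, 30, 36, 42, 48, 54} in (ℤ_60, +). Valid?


Subgroup test for H = {0, 6, 12, 18, 24, 30, 36, 42, 48, 54} in (ℤ_60, +):
(1) 0 ∈ H? Yes
(2) Closure: for all a,b ∈ H, (a+b) mod 60 ∈ H? Yes
(3) Inverses: for all a ∈ H, -a mod 60 ∈ H? Yes

Yes, H is a subgroup of ℤ_60


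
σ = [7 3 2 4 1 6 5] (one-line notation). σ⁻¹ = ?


To find σ⁻¹, swap domain and range:
σ(1) = 7 → σ⁻¹(7) = 1
σ(2) = 3 → σ⁻¹(3) = 2
σ(3) = 2 → σ⁻¹(2) = 3
σ(4) = 4 → σ⁻¹(4) = 4
σ(5) = 1 → σ⁻¹(1) = 5
σ(6) = 6 → σ⁻¹(6) = 6
σ(7) = 5 → σ⁻¹(5) = 7

σ⁻¹ = [5 3 2 4 7 6 1]


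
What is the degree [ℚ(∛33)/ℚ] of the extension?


∛33 has minimal polynomial x³ - 33 (irreducible over ℚ since 33 is not a perfect cube)

[ℚ(∛33)/ℚ] = 3


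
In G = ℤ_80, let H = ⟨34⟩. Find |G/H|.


|⟨34⟩| = n / gcd(34, 80) = 80 / 2 = 40
H is normal (ℤ_80 is abelian).
|G/H| = |G| / |H| = 80 / 40 = 2

|G/H| = 2


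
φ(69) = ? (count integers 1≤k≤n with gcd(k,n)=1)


Factor n: 69 = 3 × 23
φ(n) = n · ∏(1 - 1/p) over distinct primes p | n
φ(69) = 69 · (1 - 1/3) · (1 - 1/23) = 44

φ(69) = 44


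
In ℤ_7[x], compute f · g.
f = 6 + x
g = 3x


Expand and collect like terms; reduce coefficients mod 7:
x^0: 6·0 = 0 ≡ 0 (mod 7)
x^1: 6·3 + 1·0 = 18 ≡ 4 (mod 7)
x^2: 1·3 = 3 ≡ 3 (mod 7)
Result: 4x + 3x^2

f · g = 4x + 3x^2


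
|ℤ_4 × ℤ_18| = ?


|A × B| = |A| · |B|
|ℤ_4 × ℤ_18| = 4 × 18 = 72

|ℤ_4 × ℤ_18| = 72


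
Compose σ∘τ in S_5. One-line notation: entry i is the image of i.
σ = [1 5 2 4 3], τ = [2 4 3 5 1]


σ∘τ: apply τ first, then σ
1 →τ 2 →σ 5
2 →τ 4 →σ 4
3 →τ 3 →σ 2
4 →τ 5 →σ 3
5 →τ 1 →σ 1

σ∘τ = [5 4 2 3 1]


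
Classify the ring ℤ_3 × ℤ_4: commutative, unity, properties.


Direct product ring; commutative with unity (1,1); but (1,0)·(0,1) = (0,0) gives zero divisors, so not an integral domain
Commutative: Yes
Integral domain: No
Has unity: Yes

ℤ_3 × ℤ_4: Commutative=Yes, Unity=Yes


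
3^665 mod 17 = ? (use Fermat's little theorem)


Fermat's little theorem: if p is prime and gcd(a,p)=1, then a^(p-1) ≡ 1 (mod p)
p = 17 is prime, gcd(3,17) = 1
Reduce exponent: 665 mod 16 = 9
So 3^665 ≡ 3^9 (mod 17)
3^9 mod 17 = 14

3^665 ≡ 14 (mod 17)


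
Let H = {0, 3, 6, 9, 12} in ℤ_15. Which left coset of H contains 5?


5 + H = {5 + h (mod 15) : h ∈ H}
5+0=5, 5+3=8, 5+6=11, 5+9=14, 5+12=2
5 + H = {2, 5, 8, 11, 14} = 2 + H

5 + H = {2, 5, 8, 11, 14}


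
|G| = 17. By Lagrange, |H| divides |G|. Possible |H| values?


Lagrange's theorem: |H| divides |G|
|G| = 17
Divisors of 17: 1, 17

Possible subgroup orders: {1, 17}


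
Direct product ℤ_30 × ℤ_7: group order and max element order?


|ℤ_30 × ℤ_7| = 30 × 7 = 210
Max element order = lcm(30,7) = 210
Cyclic? Yes (gcd=1)

|ℤ_30×ℤ_7| = 210, max element order = 210


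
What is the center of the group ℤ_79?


Z(G) = {g ∈ G | gx = xg for all x ∈ G}
ℤ_79 is abelian, so Z(G) = G

Z(ℤ_79) = ℤ_79


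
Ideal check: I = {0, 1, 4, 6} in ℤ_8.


Check ideal conditions for I = {0, 1, 4, 6} in ℤ_8:
(1) I is an additive subgroup? No
(2) For r ∈ ℤ_8 and a ∈ I: r·a ∈ I? No  [counterexample: r=2, a=1, r·a mod 8 = 2 ∉ I]

No, I is not an ideal of ℤ_8


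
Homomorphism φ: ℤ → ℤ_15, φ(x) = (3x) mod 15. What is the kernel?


Kernel = preimage of identity
ker(φ) = {x ∈ ℤ : 3x ≡ 0 (mod 15)}. gcd(3,15) = 3, so 3x ≡ 0 (mod 15) ⟺ x ≡ 0 (mod 15/3 = 5). Hence ker(φ) = 5ℤ

ker(φ) = 5ℤ


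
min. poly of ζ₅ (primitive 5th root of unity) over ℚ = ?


ζ₅ is a root of Φ₅(x) = x⁴ + x³ + x² + x + 1, irreducible over ℚ

Minimal polynomial: x⁴ + x³ + x² + x + 1


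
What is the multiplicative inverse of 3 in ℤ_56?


Use the extended Euclidean algorithm to write 1 = 3·s + 56·t; then s mod 56 is the inverse.
Euclidean algorithm:
  3 = 0·56 + 3
  56 = 18·3 + 2
  3 = 1·2 + 1
  2 = 2·1 + 0
gcd(3,56) = 1
Back-substitution gives: 3·(19) + 56·(-1) = 1
So 3⁻¹ ≡ 19 ≡ 19 (mod 56)
Check: 3 × 19 = 57 ≡ 1 (mod 56) ✓

3⁻¹ ≡ 19 (mod 56)


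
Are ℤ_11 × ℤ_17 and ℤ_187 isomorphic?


Comparing ℤ_11 × ℤ_17 and ℤ_187:
gcd(11,17) = 1, so ℤ_11 × ℤ_17 ≅ ℤ_187 (CRT)

Yes, ℤ_11 × ℤ_17 ≅ ℤ_187


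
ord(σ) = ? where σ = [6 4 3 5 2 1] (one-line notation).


Cycle decomposition: (1 6) (2 4 5)
Cycle lengths: 2, 3
Order = lcm(2, 3) = 6

ord(σ) = 6


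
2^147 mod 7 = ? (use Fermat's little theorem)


Fermat's little theorem: if p is prime and gcd(a,p)=1, then a^(p-1) ≡ 1 (mod p)
p = 7 is prime, gcd(2,7) = 1
Reduce exponent: 147 mod 6 = 3
So 2^147 ≡ 2^3 (mod 7)
2^3 mod 7 = 1

2^147 ≡ 1 (mod 7)
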